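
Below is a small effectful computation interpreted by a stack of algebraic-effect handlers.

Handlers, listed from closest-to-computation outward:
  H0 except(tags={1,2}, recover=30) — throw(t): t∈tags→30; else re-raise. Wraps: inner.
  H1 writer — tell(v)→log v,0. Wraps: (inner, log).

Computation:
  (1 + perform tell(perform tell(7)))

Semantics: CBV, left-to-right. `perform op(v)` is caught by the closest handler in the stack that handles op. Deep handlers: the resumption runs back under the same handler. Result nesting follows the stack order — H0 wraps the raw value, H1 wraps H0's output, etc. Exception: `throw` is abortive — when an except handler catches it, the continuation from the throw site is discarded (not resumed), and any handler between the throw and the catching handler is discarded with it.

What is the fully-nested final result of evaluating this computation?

Evaluation trace:
tell(7) @ H1 ⇒ log+=7
tell(0) @ H1 ⇒ log+=0
H0 returns 1
H1 returns (1, (7, 0))
= (1, (7, 0))

Answer: (1, (7, 0))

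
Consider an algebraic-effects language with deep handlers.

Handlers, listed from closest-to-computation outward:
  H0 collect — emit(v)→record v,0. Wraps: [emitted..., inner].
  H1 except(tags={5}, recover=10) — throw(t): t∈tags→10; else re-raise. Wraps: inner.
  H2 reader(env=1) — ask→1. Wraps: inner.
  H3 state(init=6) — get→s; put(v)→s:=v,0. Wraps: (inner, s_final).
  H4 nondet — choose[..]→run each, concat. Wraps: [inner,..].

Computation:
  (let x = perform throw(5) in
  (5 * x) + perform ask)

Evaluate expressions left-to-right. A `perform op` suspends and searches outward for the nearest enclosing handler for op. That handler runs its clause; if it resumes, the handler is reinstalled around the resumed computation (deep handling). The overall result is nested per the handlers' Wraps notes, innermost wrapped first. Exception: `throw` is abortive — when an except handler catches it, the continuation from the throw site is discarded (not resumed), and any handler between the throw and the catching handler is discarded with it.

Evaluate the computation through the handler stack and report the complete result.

Working:
throw(5) @ H1 caught ⇒ 10
H2 returns 10
H3 returns (10, 6)
H4 returns [(10, 6)]
= [(10, 6)]

Answer: [(10, 6)]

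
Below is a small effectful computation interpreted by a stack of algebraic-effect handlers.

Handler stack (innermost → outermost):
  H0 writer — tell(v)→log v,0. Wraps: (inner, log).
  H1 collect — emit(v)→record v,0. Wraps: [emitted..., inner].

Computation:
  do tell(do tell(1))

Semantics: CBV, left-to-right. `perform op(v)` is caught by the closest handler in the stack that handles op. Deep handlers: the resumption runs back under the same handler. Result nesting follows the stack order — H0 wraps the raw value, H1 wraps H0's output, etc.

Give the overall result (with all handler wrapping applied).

Answer: [(0, (1, 0))]

Working:
tell(1) @ H0 ⇒ log+=1
tell(0) @ H0 ⇒ log+=0
H0 returns (0, (1, 0))
H1 returns [(0, (1, 0))]
= [(0, (1, 0))]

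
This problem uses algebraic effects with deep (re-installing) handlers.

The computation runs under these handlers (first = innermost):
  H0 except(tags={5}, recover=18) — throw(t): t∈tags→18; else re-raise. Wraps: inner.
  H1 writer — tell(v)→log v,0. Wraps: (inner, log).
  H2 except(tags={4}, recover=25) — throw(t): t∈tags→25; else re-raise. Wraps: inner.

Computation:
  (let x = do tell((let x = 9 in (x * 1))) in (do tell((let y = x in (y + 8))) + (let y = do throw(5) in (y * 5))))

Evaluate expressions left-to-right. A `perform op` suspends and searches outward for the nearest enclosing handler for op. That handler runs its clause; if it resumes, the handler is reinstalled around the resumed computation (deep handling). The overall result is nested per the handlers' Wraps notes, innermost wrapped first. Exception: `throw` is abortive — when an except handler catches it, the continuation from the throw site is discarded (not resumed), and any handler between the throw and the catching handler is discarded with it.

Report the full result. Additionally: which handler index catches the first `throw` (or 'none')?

Step-by-step:
tell(9) @ H1 ⇒ log+=9
tell(8) @ H1 ⇒ log+=8
throw(5) @ H0 caught ⇒ 18
H1 returns (18, (9, 8))
H2 returns (18, (9, 8))
= (18, (9, 8))

Answer: (18, (9, 8)) ; first throw caught by: H0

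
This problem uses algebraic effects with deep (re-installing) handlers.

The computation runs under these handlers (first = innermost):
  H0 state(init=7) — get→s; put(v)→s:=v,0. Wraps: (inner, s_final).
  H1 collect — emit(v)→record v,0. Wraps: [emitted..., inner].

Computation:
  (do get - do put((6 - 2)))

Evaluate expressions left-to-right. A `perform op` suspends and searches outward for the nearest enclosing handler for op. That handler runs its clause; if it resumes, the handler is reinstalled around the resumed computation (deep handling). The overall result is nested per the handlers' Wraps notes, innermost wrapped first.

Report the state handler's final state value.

Working:
get @ H0 ⇒ 7
put(4) @ H0 ⇒ s:=4
H0 returns (7, 4)
H1 returns [(7, 4)]
= [(7, 4)]

Answer: 4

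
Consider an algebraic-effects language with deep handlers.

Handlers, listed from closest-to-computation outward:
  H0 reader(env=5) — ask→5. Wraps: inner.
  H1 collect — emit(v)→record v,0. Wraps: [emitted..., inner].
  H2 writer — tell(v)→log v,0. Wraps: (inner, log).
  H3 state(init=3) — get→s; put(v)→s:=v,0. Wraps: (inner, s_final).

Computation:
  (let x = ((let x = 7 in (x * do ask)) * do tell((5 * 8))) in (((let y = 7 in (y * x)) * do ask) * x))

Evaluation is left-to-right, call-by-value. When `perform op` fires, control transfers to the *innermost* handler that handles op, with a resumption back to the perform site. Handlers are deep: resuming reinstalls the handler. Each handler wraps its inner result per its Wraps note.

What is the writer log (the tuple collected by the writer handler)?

Step-by-step:
ask @ H0 ⇒ 5
tell(40) @ H2 ⇒ log+=40
ask @ H0 ⇒ 5
H0 returns 0
H1 returns [0]
H2 returns ([0], (40))
H3 returns (([0], (40)), 3)
= (([0], (40)), 3)

Answer: (40)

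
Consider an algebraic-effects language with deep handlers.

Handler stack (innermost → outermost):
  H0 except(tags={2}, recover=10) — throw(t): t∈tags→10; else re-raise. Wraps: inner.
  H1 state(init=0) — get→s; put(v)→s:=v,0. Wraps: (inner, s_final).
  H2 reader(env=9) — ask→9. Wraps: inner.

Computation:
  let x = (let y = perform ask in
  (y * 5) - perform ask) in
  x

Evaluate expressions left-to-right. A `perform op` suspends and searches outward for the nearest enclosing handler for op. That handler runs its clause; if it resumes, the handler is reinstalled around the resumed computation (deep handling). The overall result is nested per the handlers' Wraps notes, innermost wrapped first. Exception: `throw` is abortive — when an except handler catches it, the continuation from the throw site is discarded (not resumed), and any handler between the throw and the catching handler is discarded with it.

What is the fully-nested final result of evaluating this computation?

Step-by-step:
ask @ H2 ⇒ 9
ask @ H2 ⇒ 9
H0 returns 36
H1 returns (36, 0)
H2 returns (36, 0)
= (36, 0)

Answer: (36, 0)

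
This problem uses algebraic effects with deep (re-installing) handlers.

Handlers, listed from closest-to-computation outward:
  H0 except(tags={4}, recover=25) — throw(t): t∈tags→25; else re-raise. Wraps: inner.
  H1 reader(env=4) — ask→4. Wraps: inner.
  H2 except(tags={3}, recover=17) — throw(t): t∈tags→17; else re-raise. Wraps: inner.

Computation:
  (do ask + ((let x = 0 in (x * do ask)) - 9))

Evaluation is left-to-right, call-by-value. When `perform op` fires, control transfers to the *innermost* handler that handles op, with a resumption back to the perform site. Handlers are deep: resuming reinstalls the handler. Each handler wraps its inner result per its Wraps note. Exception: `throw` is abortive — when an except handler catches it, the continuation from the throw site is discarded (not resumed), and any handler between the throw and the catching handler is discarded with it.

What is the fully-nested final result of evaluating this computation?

Answer: -5

Working:
ask @ H1 ⇒ 4
ask @ H1 ⇒ 4
H0 returns -5
H1 returns -5
H2 returns -5
= -5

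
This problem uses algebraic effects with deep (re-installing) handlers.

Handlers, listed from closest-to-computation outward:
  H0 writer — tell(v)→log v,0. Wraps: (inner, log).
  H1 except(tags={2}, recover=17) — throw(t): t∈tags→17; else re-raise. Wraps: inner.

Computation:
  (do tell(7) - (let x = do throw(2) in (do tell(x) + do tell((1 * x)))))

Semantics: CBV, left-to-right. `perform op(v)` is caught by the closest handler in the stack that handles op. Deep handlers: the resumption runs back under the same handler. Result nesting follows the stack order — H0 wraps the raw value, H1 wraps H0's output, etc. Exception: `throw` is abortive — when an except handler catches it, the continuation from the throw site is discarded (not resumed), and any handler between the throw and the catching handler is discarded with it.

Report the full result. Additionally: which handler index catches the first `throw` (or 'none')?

Answer: 17 ; first throw caught by: H1

Step-by-step:
tell(7) @ H0 ⇒ log+=7
throw(2) @ H1 caught ⇒ 17
= 17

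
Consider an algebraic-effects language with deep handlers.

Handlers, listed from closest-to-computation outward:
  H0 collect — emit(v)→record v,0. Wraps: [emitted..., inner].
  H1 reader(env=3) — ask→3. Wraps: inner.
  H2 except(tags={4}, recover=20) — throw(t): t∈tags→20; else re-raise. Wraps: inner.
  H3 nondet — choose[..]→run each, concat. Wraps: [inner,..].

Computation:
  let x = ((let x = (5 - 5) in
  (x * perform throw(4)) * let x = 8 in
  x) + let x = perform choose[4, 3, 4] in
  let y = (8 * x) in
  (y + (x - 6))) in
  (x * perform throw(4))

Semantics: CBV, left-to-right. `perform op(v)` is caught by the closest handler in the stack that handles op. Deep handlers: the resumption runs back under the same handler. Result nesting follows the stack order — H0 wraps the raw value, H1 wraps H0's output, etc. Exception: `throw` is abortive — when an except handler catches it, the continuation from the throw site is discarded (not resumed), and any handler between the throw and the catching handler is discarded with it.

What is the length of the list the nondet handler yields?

Evaluation trace:
throw(4) @ H2 caught ⇒ 20
H3 returns [20]
= [20]

Answer: 1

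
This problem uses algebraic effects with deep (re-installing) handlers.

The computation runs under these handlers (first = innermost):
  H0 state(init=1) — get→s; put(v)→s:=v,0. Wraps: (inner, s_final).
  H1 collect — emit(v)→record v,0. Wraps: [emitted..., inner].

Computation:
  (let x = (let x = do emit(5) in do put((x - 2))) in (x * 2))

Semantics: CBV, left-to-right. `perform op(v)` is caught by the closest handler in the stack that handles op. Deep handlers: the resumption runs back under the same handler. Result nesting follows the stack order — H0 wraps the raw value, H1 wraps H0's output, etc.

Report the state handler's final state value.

Answer: -2

Evaluation trace:
emit(5) @ H1 ⇒ out+=5
put(-2) @ H0 ⇒ s:=-2
H0 returns (0, -2)
H1 returns [5, (0, -2)]
= [5, (0, -2)]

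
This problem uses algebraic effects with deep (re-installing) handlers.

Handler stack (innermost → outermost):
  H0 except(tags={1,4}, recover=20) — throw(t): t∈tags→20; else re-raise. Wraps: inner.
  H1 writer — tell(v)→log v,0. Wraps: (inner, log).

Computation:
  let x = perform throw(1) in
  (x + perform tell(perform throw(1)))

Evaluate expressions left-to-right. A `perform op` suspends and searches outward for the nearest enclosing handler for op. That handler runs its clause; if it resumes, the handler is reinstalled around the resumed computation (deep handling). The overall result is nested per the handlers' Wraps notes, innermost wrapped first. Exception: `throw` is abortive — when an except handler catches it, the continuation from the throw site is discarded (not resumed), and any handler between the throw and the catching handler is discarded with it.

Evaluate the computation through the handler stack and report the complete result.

Working:
throw(1) @ H0 caught ⇒ 20
H1 returns (20, ())
= (20, ())

Answer: (20, ())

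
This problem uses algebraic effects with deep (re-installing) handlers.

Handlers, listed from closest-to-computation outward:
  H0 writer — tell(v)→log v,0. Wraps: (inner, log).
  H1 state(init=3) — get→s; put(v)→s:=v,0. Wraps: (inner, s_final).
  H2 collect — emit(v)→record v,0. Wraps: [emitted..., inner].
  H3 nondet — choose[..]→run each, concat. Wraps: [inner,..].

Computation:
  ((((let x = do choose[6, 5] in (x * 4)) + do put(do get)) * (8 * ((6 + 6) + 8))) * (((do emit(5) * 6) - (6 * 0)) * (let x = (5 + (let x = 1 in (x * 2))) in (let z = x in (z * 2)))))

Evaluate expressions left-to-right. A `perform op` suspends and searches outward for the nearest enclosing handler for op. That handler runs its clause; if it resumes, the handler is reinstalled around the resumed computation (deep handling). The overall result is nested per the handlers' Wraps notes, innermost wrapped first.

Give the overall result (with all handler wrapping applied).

Answer: [[5, ((0, ()), 3)], [5, ((0, ()), 3)]]

Step-by-step:
choose[6, 5] @ H3
  branch[0] choose=6:
    get @ H1 ⇒ 3
    put(3) @ H1 ⇒ s:=3
    emit(5) @ H2 ⇒ out+=5
    H0 returns (0, ())
    H1 returns ((0, ()), 3)
    H2 returns [5, ((0, ()), 3)]
    H3 returns [[5, ((0, ()), 3)]]
  branch[1] choose=5:
    get @ H1 ⇒ 3
    put(3) @ H1 ⇒ s:=3
    emit(5) @ H2 ⇒ out+=5
    H0 returns (0, ())
    H1 returns ((0, ()), 3)
    H2 returns [5, ((0, ()), 3)]
    H3 returns [[5, ((0, ()), 3)]]
= [[5, ((0, ()), 3)], [5, ((0, ()), 3)]]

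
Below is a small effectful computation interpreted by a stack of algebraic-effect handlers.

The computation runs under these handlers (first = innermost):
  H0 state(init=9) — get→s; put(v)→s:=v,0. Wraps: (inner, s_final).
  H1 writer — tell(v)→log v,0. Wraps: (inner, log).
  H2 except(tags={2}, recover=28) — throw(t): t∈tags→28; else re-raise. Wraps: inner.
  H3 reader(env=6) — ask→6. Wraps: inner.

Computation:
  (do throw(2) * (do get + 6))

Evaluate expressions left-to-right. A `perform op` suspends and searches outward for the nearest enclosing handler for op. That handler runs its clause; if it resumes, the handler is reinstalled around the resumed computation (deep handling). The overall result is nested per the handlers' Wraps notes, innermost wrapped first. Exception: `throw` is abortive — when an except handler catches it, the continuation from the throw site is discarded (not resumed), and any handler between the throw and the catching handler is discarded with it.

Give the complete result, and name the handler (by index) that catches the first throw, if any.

Answer: 28 ; first throw caught by: H2

Working:
throw(2) @ H2 caught ⇒ 28
H3 returns 28
= 28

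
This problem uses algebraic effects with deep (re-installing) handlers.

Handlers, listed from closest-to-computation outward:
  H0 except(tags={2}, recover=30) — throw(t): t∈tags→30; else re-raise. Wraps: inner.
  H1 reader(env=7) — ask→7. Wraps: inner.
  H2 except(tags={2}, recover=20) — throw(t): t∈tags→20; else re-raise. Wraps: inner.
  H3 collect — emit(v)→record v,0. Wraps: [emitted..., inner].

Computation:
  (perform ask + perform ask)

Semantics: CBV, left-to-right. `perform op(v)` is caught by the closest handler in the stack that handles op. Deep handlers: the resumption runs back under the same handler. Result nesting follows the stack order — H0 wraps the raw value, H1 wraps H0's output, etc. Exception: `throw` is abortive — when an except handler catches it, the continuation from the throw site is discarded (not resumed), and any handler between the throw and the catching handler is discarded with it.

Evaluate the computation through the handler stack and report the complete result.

Answer: [14]

Evaluation trace:
ask @ H1 ⇒ 7
ask @ H1 ⇒ 7
H0 returns 14
H1 returns 14
H2 returns 14
H3 returns [14]
= [14]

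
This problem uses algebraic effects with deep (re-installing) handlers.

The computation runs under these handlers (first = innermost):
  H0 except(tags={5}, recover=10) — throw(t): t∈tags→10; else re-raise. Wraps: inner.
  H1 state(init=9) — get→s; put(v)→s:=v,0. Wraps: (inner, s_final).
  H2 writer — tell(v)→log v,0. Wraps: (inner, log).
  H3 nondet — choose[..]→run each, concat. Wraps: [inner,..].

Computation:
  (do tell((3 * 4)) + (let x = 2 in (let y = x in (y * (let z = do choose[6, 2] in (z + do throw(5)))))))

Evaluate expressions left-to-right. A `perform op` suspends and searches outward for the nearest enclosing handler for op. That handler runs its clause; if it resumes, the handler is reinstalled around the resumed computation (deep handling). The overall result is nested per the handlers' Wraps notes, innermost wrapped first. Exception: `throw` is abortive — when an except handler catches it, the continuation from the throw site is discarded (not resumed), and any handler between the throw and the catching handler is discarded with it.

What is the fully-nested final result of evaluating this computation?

Working:
tell(12) @ H2 ⇒ log+=12
choose[6, 2] @ H3
  branch[0] choose=6:
    throw(5) @ H0 caught ⇒ 10
    H1 returns (10, 9)
    H2 returns ((10, 9), (12))
    H3 returns [((10, 9), (12))]
  branch[1] choose=2:
    throw(5) @ H0 caught ⇒ 10
    H1 returns (10, 9)
    H2 returns ((10, 9), (12))
    H3 returns [((10, 9), (12))]
= [((10, 9), (12)), ((10, 9), (12))]

Answer: [((10, 9), (12)), ((10, 9), (12))]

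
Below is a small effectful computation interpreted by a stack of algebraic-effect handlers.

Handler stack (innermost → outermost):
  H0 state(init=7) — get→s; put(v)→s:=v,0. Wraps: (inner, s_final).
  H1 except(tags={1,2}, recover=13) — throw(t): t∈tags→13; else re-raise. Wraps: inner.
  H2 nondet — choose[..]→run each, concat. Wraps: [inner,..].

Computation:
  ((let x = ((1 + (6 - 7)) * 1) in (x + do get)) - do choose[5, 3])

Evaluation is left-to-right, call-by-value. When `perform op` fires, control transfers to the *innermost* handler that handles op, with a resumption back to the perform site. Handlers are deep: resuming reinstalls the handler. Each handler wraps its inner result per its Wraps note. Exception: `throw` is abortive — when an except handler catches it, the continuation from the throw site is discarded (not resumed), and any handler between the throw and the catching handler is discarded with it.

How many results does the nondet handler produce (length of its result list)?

Working:
get @ H0 ⇒ 7
choose[5, 3] @ H2
  branch[0] choose=5:
    H0 returns (2, 7)
    H1 returns (2, 7)
    H2 returns [(2, 7)]
  branch[1] choose=3:
    H0 returns (4, 7)
    H1 returns (4, 7)
    H2 returns [(4, 7)]
= [(2, 7), (4, 7)]

Answer: 2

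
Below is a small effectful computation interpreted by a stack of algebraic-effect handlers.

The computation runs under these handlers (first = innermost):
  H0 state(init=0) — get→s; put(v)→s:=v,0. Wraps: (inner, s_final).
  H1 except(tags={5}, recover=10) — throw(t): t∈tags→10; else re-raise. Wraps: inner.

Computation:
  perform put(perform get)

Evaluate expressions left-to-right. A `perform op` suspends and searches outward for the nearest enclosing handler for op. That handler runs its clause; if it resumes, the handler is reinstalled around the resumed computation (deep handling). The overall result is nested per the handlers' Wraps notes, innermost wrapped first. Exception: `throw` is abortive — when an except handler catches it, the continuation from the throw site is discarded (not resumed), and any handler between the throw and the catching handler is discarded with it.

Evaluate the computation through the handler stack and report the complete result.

Step-by-step:
get @ H0 ⇒ 0
put(0) @ H0 ⇒ s:=0
H0 returns (0, 0)
H1 returns (0, 0)
= (0, 0)

Answer: (0, 0)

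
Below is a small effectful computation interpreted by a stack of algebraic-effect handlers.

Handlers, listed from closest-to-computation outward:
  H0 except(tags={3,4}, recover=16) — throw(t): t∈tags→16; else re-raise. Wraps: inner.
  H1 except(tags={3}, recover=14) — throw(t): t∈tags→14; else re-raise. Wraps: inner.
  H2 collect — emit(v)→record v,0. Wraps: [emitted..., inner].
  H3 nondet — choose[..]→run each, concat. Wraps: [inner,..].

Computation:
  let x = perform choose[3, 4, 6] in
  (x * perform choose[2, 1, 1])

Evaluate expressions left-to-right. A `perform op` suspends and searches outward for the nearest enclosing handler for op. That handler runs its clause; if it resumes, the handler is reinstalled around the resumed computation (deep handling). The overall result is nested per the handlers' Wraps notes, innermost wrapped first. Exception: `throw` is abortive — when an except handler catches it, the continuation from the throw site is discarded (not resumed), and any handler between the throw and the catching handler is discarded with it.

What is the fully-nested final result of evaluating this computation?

Answer: [[6], [3], [3], [8], [4], [4], [12], [6], [6]]

Working:
choose[3, 4, 6] @ H3
  branch[0] choose=3:
    choose[2, 1, 1] @ H3
      branch[0] choose=2:
        H0 returns 6
        H1 returns 6
        H2 returns [6]
        H3 returns [[6]]
      branch[1] choose=1:
        H0 returns 3
        H1 returns 3
        H2 returns [3]
        H3 returns [[3]]
      branch[2] choose=1:
        H0 returns 3
        H1 returns 3
        H2 returns [3]
        H3 returns [[3]]
  branch[1] choose=4:
    choose[2, 1, 1] @ H3
      branch[0] choose=2:
        H0 returns 8
        H1 returns 8
        H2 returns [8]
        H3 returns [[8]]
      branch[1] choose=1:
        H0 returns 4
        H1 returns 4
        H2 returns [4]
        H3 returns [[4]]
      branch[2] choose=1:
        H0 returns 4
        H1 returns 4
        H2 returns [4]
        H3 returns [[4]]
  branch[2] choose=6:
    choose[2, 1, 1] @ H3
      branch[0] choose=2:
        H0 returns 12
        H1 returns 12
        H2 returns [12]
        H3 returns [[12]]
      branch[1] choose=1:
        H0 returns 6
        H1 returns 6
        H2 returns [6]
        H3 returns [[6]]
      branch[2] choose=1:
        H0 returns 6
        H1 returns 6
        H2 returns [6]
        H3 returns [[6]]
= [[6], [3], [3], [8], [4], [4], [12], [6], [6]]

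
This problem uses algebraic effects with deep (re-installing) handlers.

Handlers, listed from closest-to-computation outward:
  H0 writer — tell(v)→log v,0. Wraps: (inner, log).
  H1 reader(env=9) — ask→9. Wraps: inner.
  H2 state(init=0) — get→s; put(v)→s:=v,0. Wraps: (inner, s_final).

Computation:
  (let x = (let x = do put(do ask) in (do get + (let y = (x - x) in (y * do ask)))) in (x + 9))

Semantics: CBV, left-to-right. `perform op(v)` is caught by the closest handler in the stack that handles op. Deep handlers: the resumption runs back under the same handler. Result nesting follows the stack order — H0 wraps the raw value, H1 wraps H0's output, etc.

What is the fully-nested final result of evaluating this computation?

Answer: ((18, ()), 9)

Step-by-step:
ask @ H1 ⇒ 9
put(9) @ H2 ⇒ s:=9
get @ H2 ⇒ 9
ask @ H1 ⇒ 9
H0 returns (18, ())
H1 returns (18, ())
H2 returns ((18, ()), 9)
= ((18, ()), 9)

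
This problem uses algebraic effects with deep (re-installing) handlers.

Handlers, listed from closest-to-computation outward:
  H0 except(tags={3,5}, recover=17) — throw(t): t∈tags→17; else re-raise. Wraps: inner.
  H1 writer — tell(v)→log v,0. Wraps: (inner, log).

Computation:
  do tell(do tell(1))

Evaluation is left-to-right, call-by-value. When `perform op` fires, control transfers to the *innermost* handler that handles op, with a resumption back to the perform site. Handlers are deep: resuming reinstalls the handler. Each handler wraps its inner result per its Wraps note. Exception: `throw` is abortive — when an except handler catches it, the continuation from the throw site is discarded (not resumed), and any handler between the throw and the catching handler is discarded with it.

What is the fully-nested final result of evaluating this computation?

Evaluation trace:
tell(1) @ H1 ⇒ log+=1
tell(0) @ H1 ⇒ log+=0
H0 returns 0
H1 returns (0, (1, 0))
= (0, (1, 0))

Answer: (0, (1, 0))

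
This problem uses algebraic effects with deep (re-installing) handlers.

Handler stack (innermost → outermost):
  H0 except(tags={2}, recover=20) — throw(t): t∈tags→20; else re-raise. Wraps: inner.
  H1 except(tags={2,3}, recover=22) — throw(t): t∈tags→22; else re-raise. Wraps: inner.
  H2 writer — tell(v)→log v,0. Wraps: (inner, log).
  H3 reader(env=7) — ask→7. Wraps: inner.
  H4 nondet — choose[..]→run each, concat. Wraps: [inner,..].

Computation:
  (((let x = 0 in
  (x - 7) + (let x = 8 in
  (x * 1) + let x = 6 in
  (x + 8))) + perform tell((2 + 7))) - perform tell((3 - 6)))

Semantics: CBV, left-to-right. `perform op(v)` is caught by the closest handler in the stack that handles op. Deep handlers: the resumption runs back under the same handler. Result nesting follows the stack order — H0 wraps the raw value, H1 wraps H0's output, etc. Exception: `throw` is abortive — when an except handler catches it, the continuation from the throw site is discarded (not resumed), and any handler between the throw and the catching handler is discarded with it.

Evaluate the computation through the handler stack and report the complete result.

Step-by-step:
tell(9) @ H2 ⇒ log+=9
tell(-3) @ H2 ⇒ log+=-3
H0 returns 15
H1 returns 15
H2 returns (15, (9, -3))
H3 returns (15, (9, -3))
H4 returns [(15, (9, -3))]
= [(15, (9, -3))]

Answer: [(15, (9, -3))]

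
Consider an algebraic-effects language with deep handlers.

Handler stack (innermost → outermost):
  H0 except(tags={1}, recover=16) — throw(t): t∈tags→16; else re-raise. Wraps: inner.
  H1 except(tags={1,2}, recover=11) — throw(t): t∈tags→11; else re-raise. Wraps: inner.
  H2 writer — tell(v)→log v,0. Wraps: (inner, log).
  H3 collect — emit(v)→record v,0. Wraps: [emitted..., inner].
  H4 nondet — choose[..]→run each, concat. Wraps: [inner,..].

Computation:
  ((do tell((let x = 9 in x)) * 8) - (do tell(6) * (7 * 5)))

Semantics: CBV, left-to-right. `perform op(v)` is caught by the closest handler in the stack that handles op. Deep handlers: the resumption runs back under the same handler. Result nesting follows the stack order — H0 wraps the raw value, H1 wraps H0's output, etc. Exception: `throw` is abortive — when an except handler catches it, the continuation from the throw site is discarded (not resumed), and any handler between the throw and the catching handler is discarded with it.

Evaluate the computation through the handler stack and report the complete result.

Answer: [[(0, (9, 6))]]

Working:
tell(9) @ H2 ⇒ log+=9
tell(6) @ H2 ⇒ log+=6
H0 returns 0
H1 returns 0
H2 returns (0, (9, 6))
H3 returns [(0, (9, 6))]
H4 returns [[(0, (9, 6))]]
= [[(0, (9, 6))]]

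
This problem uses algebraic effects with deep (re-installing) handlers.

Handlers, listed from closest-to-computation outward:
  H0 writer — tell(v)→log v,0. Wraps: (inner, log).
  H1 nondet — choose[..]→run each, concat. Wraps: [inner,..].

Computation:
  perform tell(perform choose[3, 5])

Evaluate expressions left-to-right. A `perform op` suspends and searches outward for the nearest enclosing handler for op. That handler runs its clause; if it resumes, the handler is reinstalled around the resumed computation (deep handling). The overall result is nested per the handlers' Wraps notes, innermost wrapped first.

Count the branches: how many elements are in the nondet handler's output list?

Answer: 2

Step-by-step:
choose[3, 5] @ H1
  branch[0] choose=3:
    tell(3) @ H0 ⇒ log+=3
    H0 returns (0, (3))
    H1 returns [(0, (3))]
  branch[1] choose=5:
    tell(5) @ H0 ⇒ log+=5
    H0 returns (0, (5))
    H1 returns [(0, (5))]
= [(0, (3)), (0, (5))]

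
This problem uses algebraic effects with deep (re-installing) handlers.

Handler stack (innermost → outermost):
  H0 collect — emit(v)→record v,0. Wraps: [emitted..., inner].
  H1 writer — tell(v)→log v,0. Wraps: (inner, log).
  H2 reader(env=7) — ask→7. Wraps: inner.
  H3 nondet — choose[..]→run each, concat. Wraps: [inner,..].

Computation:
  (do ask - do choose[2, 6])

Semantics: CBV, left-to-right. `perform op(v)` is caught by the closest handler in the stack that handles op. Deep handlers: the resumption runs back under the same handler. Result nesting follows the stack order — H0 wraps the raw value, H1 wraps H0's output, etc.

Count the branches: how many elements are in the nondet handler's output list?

Answer: 2

Step-by-step:
ask @ H2 ⇒ 7
choose[2, 6] @ H3
  branch[0] choose=2:
    H0 returns [5]
    H1 returns ([5], ())
    H2 returns ([5], ())
    H3 returns [([5], ())]
  branch[1] choose=6:
    H0 returns [1]
    H1 returns ([1], ())
    H2 returns ([1], ())
    H3 returns [([1], ())]
= [([5], ()), ([1], ())]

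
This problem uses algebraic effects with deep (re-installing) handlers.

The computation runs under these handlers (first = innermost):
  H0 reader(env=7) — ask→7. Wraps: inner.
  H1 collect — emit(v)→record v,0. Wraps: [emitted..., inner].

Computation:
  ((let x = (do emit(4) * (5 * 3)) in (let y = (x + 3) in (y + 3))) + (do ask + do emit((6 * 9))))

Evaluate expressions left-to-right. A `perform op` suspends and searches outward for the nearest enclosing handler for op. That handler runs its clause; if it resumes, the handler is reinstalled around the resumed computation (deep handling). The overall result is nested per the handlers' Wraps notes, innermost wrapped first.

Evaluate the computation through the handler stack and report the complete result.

Answer: [4, 54, 13]

Step-by-step:
emit(4) @ H1 ⇒ out+=4
ask @ H0 ⇒ 7
emit(54) @ H1 ⇒ out+=54
H0 returns 13
H1 returns [4, 54, 13]
= [4, 54, 13]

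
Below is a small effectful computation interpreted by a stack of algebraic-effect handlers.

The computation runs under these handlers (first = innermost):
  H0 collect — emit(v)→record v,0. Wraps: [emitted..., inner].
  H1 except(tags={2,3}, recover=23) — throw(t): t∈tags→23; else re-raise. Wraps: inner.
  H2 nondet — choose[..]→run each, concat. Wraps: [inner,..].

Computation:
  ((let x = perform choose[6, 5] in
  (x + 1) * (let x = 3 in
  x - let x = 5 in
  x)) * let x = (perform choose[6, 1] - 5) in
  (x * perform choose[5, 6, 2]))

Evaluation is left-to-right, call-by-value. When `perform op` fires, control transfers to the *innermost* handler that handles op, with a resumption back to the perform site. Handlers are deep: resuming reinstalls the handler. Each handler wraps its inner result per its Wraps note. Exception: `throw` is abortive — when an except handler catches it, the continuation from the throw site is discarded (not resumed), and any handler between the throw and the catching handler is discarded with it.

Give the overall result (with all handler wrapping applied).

Working:
choose[6, 5] @ H2
  branch[0] choose=6:
    choose[6, 1] @ H2
      branch[0] choose=6:
        choose[5, 6, 2] @ H2
          branch[0] choose=5:
            H0 returns [-70]
            H1 returns [-70]
            H2 returns [[-70]]
          branch[1] choose=6:
            H0 returns [-84]
            H1 returns [-84]
            H2 returns [[-84]]
          branch[2] choose=2:
            H0 returns [-28]
            H1 returns [-28]
            H2 returns [[-28]]
      branch[1] choose=1:
        choose[5, 6, 2] @ H2
          branch[0] choose=5:
            H0 returns [280]
            H1 returns [280]
            H2 returns [[280]]
          branch[1] choose=6:
            H0 returns [336]
            H1 returns [336]
            H2 returns [[336]]
          branch[2] choose=2:
            H0 returns [112]
            H1 returns [112]
            H2 returns [[112]]
  branch[1] choose=5:
    choose[6, 1] @ H2
      branch[0] choose=6:
        choose[5, 6, 2] @ H2
          branch[0] choose=5:
            H0 returns [-60]
            H1 returns [-60]
            H2 returns [[-60]]
          branch[1] choose=6:
            H0 returns [-72]
            H1 returns [-72]
            H2 returns [[-72]]
          branch[2] choose=2:
            H0 returns [-24]
            H1 returns [-24]
            H2 returns [[-24]]
      branch[1] choose=1:
        choose[5, 6, 2] @ H2
          branch[0] choose=5:
            H0 returns [240]
            H1 returns [240]
            H2 returns [[240]]
          branch[1] choose=6:
            H0 returns [288]
            H1 returns [288]
            H2 returns [[288]]
          branch[2] choose=2:
            H0 returns [96]
            H1 returns [96]
            H2 returns [[96]]
= [[-70], [-84], [-28], [280], [336], [112], [-60], [-72], [-24], [240], [288], [96]]

Answer: [[-70], [-84], [-28], [280], [336], [112], [-60], [-72], [-24], [240], [288], [96]]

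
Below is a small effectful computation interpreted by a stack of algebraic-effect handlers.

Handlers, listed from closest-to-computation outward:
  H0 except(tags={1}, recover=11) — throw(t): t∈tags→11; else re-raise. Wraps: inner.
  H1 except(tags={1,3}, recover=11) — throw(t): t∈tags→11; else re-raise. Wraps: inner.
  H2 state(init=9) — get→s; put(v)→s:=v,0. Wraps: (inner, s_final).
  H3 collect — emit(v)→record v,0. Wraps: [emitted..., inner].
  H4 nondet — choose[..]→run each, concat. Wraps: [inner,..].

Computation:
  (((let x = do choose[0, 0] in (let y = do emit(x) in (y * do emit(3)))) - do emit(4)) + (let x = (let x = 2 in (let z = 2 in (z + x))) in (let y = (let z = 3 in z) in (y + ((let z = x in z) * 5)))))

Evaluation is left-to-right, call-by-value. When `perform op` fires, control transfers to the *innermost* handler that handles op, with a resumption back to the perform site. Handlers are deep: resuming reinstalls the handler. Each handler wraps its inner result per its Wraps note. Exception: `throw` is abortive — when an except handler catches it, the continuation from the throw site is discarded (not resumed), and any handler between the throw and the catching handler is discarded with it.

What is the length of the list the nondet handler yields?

Answer: 2

Step-by-step:
choose[0, 0] @ H4
  branch[0] choose=0:
    emit(0) @ H3 ⇒ out+=0
    emit(3) @ H3 ⇒ out+=3
    emit(4) @ H3 ⇒ out+=4
    H0 returns 23
    H1 returns 23
    H2 returns (23, 9)
    H3 returns [0, 3, 4, (23, 9)]
    H4 returns [[0, 3, 4, (23, 9)]]
  branch[1] choose=0:
    emit(0) @ H3 ⇒ out+=0
    emit(3) @ H3 ⇒ out+=3
    emit(4) @ H3 ⇒ out+=4
    H0 returns 23
    H1 returns 23
    H2 returns (23, 9)
    H3 returns [0, 3, 4, (23, 9)]
    H4 returns [[0, 3, 4, (23, 9)]]
= [[0, 3, 4, (23, 9)], [0, 3, 4, (23, 9)]]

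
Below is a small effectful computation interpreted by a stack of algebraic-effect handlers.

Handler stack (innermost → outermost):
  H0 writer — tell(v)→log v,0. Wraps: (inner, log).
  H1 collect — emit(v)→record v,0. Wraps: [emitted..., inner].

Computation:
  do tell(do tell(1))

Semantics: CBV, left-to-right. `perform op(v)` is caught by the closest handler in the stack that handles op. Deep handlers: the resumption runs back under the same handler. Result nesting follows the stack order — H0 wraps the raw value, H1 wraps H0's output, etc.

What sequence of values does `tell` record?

Answer: (1, 0)

Evaluation trace:
tell(1) @ H0 ⇒ log+=1
tell(0) @ H0 ⇒ log+=0
H0 returns (0, (1, 0))
H1 returns [(0, (1, 0))]
= [(0, (1, 0))]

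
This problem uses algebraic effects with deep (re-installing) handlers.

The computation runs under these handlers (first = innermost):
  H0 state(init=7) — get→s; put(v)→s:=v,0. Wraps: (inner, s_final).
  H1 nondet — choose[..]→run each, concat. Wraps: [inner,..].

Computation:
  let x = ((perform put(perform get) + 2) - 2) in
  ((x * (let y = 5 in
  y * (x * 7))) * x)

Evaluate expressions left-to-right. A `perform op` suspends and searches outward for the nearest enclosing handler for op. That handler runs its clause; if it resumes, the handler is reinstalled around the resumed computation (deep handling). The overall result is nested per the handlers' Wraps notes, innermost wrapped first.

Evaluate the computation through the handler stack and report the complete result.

Working:
get @ H0 ⇒ 7
put(7) @ H0 ⇒ s:=7
H0 returns (0, 7)
H1 returns [(0, 7)]
= [(0, 7)]

Answer: [(0, 7)]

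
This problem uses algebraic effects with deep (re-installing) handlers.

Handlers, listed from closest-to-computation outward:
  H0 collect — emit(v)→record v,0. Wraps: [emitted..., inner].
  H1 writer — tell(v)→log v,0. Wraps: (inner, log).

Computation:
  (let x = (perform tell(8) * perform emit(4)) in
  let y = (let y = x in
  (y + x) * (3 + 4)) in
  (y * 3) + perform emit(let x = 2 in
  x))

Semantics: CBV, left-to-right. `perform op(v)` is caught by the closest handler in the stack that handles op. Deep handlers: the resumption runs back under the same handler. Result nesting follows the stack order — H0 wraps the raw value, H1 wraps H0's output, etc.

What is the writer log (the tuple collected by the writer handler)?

Answer: (8)

Evaluation trace:
tell(8) @ H1 ⇒ log+=8
emit(4) @ H0 ⇒ out+=4
emit(2) @ H0 ⇒ out+=2
H0 returns [4, 2, 0]
H1 returns ([4, 2, 0], (8))
= ([4, 2, 0], (8))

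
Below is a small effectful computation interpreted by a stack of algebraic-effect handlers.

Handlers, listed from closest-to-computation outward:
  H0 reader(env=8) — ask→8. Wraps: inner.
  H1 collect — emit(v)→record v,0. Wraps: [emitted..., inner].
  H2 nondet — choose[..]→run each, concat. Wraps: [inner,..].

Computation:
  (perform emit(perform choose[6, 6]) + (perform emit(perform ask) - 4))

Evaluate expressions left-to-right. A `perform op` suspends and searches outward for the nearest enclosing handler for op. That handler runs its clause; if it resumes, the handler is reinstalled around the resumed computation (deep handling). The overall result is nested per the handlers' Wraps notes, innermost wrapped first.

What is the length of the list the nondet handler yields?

Evaluation trace:
choose[6, 6] @ H2
  branch[0] choose=6:
    emit(6) @ H1 ⇒ out+=6
    ask @ H0 ⇒ 8
    emit(8) @ H1 ⇒ out+=8
    H0 returns -4
    H1 returns [6, 8, -4]
    H2 returns [[6, 8, -4]]
  branch[1] choose=6:
    emit(6) @ H1 ⇒ out+=6
    ask @ H0 ⇒ 8
    emit(8) @ H1 ⇒ out+=8
    H0 returns -4
    H1 returns [6, 8, -4]
    H2 returns [[6, 8, -4]]
= [[6, 8, -4], [6, 8, -4]]

Answer: 2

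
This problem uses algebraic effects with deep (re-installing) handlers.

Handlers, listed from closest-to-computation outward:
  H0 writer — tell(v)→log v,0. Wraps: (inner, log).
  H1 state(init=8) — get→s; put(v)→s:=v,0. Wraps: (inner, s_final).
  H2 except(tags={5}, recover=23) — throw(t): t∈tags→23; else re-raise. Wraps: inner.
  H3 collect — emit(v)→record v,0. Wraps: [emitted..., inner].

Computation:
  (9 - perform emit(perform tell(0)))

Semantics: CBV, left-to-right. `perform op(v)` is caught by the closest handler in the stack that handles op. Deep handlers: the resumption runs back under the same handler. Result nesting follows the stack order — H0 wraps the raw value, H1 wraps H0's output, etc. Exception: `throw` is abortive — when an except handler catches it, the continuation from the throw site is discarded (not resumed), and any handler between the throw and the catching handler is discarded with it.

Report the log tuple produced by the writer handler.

Answer: (0)

Step-by-step:
tell(0) @ H0 ⇒ log+=0
emit(0) @ H3 ⇒ out+=0
H0 returns (9, (0))
H1 returns ((9, (0)), 8)
H2 returns ((9, (0)), 8)
H3 returns [0, ((9, (0)), 8)]
= [0, ((9, (0)), 8)]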